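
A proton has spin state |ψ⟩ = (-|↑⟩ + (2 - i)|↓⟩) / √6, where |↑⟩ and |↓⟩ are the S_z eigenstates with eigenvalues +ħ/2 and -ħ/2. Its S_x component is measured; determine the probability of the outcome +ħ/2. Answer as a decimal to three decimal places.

|+x⟩ = (|↑⟩ + |↓⟩)/√2, so ⟨+x|ψ⟩ = (1 - i) / (√2·√6).
P = |1 - i|² / 12 = 2/12.

0.167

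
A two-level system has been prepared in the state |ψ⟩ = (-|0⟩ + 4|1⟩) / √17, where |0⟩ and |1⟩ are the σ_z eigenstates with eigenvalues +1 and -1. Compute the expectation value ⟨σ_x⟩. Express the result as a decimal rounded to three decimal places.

-0.471

⟨σ_x⟩ = 2 Re(a* b)/(|a|²+|b|²) with a = -1, b = 4.
a* b = -4, so ⟨σ_x⟩ = -8/17.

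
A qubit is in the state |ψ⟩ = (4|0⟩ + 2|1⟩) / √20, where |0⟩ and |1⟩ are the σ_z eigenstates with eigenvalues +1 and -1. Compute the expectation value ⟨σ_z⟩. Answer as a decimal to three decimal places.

0.600

⟨σ_z⟩ = |a|² - |b|² divided by |a|²+|b|², with a, b the |0⟩, |1⟩ amplitudes.
= (16 - 4)/20 = 12/20.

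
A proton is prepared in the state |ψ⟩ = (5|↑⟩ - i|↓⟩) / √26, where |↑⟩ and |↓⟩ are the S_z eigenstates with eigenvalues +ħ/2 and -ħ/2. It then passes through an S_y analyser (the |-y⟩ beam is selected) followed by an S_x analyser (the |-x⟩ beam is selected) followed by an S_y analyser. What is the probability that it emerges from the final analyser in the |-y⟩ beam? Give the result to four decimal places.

First analyser (S_y): P(|-y⟩) = |⟨-y|ψ⟩|² = 36/52.
After stage 1 the state is |-y⟩; P(|-x⟩) = |⟨-x|-y⟩|² = 1/2.
After stage 2 the state is |-x⟩; P(|-y⟩) = |⟨-y|-x⟩|² = 1/2.
Joint probability = 36/52 × 1/2 × 1/2 = 0.1731.

0.1731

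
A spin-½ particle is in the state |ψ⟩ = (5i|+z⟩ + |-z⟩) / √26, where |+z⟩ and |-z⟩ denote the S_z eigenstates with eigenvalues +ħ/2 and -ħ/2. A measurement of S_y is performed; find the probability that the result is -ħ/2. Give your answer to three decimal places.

|-y⟩ = (|+z⟩ - i|-z⟩)/√2, so ⟨-y|ψ⟩ = (6i) / (√2·√26).
P = |6i|² / 52 = 36/52.

0.692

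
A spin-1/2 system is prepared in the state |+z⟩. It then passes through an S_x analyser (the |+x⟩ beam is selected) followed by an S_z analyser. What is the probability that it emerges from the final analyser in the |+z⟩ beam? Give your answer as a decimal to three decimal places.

First analyser (S_x): from |+z⟩, P(|+x⟩) = 1/2.
After stage 1 the state is |+x⟩; P(|+z⟩) = |⟨+z|+x⟩|² = 1/2.
Joint probability = 1/2 × 1/2 = 0.250.

0.250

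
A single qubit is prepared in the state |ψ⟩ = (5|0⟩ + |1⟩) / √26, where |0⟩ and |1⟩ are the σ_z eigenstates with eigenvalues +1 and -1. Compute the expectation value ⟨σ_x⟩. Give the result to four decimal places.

0.3846

⟨σ_x⟩ = 2 Re(a* b)/(|a|²+|b|²) with a = 5, b = 1.
a* b = 5, so ⟨σ_x⟩ = 10/26.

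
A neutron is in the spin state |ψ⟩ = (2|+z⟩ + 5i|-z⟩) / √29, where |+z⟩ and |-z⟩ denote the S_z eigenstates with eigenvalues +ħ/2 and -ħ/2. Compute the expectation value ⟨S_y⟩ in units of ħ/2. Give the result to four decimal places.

0.6897

⟨σ_y⟩ = 2 Im(a* b)/(|a|²+|b|²) with a = 2, b = 5i.
a* b = 10i, so ⟨σ_y⟩ = 20/29.
⟨S_y⟩ = (ħ/2)·⟨σ_y⟩.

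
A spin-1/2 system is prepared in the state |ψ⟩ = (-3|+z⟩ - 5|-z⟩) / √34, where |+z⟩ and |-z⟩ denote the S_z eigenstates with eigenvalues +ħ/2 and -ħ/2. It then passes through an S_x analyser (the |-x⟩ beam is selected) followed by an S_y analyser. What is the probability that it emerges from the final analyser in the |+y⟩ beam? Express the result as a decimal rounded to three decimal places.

0.029

First analyser (S_x): P(|-x⟩) = |⟨-x|ψ⟩|² = 4/68.
After stage 1 the state is |-x⟩; P(|+y⟩) = |⟨+y|-x⟩|² = 1/2.
Joint probability = 4/68 × 1/2 = 0.029.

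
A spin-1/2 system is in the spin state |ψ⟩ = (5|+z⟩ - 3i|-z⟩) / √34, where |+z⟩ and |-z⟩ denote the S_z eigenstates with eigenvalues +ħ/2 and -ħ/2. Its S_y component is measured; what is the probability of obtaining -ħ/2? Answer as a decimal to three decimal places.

0.941

|-y⟩ = (|+z⟩ - i|-z⟩)/√2, so ⟨-y|ψ⟩ = (8) / (√2·√34).
P = |8|² / 68 = 64/68.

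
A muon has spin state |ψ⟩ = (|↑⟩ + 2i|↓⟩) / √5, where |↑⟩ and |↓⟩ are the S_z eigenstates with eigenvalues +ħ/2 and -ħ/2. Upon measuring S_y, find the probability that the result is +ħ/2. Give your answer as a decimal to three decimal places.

|+y⟩ = (|↑⟩ + i|↓⟩)/√2, so ⟨+y|ψ⟩ = (3) / (√2·√5).
P = |3|² / 10 = 9/10.

0.900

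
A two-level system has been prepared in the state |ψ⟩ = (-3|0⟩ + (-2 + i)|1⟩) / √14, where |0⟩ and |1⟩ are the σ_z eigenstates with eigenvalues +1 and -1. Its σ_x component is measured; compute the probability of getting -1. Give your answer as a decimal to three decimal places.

0.071

|-x⟩ = (|0⟩ - |1⟩)/√2, so ⟨-x|ψ⟩ = (-1 - i) / (√2·√14).
P = |-1 - i|² / 28 = 2/28.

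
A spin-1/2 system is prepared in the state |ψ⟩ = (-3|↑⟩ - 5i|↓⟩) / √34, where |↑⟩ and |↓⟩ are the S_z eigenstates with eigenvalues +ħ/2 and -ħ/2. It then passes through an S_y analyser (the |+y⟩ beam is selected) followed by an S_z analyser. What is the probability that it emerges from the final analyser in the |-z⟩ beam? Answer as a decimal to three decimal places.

0.471

First analyser (S_y): P(|+y⟩) = |⟨+y|ψ⟩|² = 64/68.
After stage 1 the state is |+y⟩; P(|-z⟩) = |⟨-z|+y⟩|² = 1/2.
Joint probability = 64/68 × 1/2 = 0.471.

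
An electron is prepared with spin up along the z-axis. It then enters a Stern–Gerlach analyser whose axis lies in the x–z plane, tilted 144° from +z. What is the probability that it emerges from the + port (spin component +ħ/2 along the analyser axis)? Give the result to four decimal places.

0.0955

For spin-½, the probability of finding spin-up along an axis at angle θ to the initial spin direction is cos²(θ/2); spin-down is sin²(θ/2).
θ = 144°, so P = cos²(72°) ≈ 0.0955.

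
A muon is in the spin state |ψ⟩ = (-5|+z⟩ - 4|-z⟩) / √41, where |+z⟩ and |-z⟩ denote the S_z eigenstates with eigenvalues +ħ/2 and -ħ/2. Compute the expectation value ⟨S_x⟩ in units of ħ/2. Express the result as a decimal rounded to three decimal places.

⟨σ_x⟩ = 2 Re(a* b)/(|a|²+|b|²) with a = -5, b = -4.
a* b = 20, so ⟨σ_x⟩ = 40/41.
⟨S_x⟩ = (ħ/2)·⟨σ_x⟩.

0.976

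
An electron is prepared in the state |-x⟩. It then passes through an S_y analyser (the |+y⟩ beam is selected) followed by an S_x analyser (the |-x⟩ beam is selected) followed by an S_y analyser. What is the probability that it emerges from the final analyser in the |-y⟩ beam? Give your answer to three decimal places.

0.125

First analyser (S_y): from |-x⟩, P(|+y⟩) = 1/2.
After stage 1 the state is |+y⟩; P(|-x⟩) = |⟨-x|+y⟩|² = 1/2.
After stage 2 the state is |-x⟩; P(|-y⟩) = |⟨-y|-x⟩|² = 1/2.
Joint probability = 1/2 × 1/2 × 1/2 = 0.125.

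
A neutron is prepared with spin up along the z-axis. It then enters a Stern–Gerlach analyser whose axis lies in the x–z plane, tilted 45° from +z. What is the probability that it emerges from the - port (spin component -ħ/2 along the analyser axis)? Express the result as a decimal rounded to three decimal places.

For spin-½, the probability of finding spin-up along an axis at angle θ to the initial spin direction is cos²(θ/2); spin-down is sin²(θ/2).
θ = 45°, so P = sin²(22.5°) ≈ 0.146.

0.146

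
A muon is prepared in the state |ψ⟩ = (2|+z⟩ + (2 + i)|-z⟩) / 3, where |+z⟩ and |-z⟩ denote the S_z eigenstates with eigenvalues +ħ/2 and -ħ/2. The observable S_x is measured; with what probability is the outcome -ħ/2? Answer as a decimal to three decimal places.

0.056

|-x⟩ = (|+z⟩ - |-z⟩)/√2, so ⟨-x|ψ⟩ = (-i) / (√2·3).
P = |-i|² / 18 = 1/18.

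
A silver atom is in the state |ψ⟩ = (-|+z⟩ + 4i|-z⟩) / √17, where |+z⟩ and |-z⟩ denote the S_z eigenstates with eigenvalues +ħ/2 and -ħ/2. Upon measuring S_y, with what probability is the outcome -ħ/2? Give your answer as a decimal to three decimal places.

0.735

|-y⟩ = (|+z⟩ - i|-z⟩)/√2, so ⟨-y|ψ⟩ = (-5) / (√2·√17).
P = |-5|² / 34 = 25/34.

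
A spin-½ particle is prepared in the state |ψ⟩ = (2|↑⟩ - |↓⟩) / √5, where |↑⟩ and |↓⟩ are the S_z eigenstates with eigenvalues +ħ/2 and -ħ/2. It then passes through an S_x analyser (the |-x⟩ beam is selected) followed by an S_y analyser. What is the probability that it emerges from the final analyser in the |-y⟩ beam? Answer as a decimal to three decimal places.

0.450

First analyser (S_x): P(|-x⟩) = |⟨-x|ψ⟩|² = 9/10.
After stage 1 the state is |-x⟩; P(|-y⟩) = |⟨-y|-x⟩|² = 1/2.
Joint probability = 9/10 × 1/2 = 0.450.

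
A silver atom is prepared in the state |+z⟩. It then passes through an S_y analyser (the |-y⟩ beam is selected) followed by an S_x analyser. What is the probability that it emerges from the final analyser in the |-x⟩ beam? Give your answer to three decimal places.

0.250

First analyser (S_y): from |+z⟩, P(|-y⟩) = 1/2.
After stage 1 the state is |-y⟩; P(|-x⟩) = |⟨-x|-y⟩|² = 1/2.
Joint probability = 1/2 × 1/2 = 0.250.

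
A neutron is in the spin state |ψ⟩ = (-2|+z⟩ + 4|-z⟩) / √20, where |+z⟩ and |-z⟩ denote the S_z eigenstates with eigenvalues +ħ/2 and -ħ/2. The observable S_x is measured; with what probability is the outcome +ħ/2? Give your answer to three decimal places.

|+x⟩ = (|+z⟩ + |-z⟩)/√2, so ⟨+x|ψ⟩ = (2) / (√2·√20).
P = |2|² / 40 = 4/40.

0.100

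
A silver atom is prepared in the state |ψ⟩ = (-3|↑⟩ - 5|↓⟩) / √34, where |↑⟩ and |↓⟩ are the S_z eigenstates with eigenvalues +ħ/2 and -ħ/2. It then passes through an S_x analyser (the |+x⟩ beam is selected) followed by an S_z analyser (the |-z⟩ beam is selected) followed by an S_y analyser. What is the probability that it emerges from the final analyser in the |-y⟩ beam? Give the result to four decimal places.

First analyser (S_x): P(|+x⟩) = |⟨+x|ψ⟩|² = 64/68.
After stage 1 the state is |+x⟩; P(|-z⟩) = |⟨-z|+x⟩|² = 1/2.
After stage 2 the state is |-z⟩; P(|-y⟩) = |⟨-y|-z⟩|² = 1/2.
Joint probability = 64/68 × 1/2 × 1/2 = 0.2353.

0.2353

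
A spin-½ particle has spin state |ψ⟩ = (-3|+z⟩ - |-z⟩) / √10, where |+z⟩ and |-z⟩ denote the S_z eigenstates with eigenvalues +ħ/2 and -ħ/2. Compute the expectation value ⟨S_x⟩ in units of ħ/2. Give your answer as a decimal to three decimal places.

⟨σ_x⟩ = 2 Re(a* b)/(|a|²+|b|²) with a = -3, b = -1.
a* b = 3, so ⟨σ_x⟩ = 6/10.
⟨S_x⟩ = (ħ/2)·⟨σ_x⟩.

0.600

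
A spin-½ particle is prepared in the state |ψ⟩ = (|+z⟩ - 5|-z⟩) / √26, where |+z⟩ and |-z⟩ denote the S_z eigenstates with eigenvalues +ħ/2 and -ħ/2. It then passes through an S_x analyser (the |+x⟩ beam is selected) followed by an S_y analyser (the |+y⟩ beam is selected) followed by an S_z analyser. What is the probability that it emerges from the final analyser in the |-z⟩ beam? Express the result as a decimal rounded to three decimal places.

0.077

First analyser (S_x): P(|+x⟩) = |⟨+x|ψ⟩|² = 16/52.
After stage 1 the state is |+x⟩; P(|+y⟩) = |⟨+y|+x⟩|² = 1/2.
After stage 2 the state is |+y⟩; P(|-z⟩) = |⟨-z|+y⟩|² = 1/2.
Joint probability = 16/52 × 1/2 × 1/2 = 0.077.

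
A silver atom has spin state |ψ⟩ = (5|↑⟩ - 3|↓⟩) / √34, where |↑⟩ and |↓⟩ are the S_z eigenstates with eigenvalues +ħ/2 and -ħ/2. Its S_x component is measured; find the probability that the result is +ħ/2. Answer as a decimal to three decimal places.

|+x⟩ = (|↑⟩ + |↓⟩)/√2, so ⟨+x|ψ⟩ = (2) / (√2·√34).
P = |2|² / 68 = 4/68.

0.059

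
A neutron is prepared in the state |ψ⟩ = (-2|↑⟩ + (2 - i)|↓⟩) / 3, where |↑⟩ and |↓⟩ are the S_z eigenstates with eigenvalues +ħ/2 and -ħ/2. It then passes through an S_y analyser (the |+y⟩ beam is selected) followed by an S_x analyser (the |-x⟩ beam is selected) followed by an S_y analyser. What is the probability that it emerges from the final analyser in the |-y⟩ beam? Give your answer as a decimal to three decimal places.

0.181

First analyser (S_y): P(|+y⟩) = |⟨+y|ψ⟩|² = 13/18.
After stage 1 the state is |+y⟩; P(|-x⟩) = |⟨-x|+y⟩|² = 1/2.
After stage 2 the state is |-x⟩; P(|-y⟩) = |⟨-y|-x⟩|² = 1/2.
Joint probability = 13/18 × 1/2 × 1/2 = 0.181.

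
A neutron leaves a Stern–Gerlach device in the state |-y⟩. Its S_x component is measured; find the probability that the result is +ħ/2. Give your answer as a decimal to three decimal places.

In the S_z basis, |-y⟩ = (|↑⟩ - i|↓⟩)/√2 and |+x⟩ = (|↑⟩ + |↓⟩)/√2.
|⟨+x|-y⟩|² = 1/2.

0.500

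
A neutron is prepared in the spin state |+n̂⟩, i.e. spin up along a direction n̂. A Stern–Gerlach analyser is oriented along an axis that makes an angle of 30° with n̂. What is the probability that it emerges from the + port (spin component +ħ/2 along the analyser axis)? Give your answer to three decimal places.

For spin-½, the probability of finding spin-up along an axis at angle θ to the initial spin direction is cos²(θ/2); spin-down is sin²(θ/2).
θ = 30°, so P = cos²(15°) ≈ 0.933.

0.933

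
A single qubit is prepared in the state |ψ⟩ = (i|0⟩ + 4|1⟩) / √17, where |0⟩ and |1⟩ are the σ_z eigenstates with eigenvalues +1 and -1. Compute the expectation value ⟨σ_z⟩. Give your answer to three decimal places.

⟨σ_z⟩ = |a|² - |b|² divided by |a|²+|b|², with a, b the |0⟩, |1⟩ amplitudes.
= (1 - 16)/17 = -15/17.

-0.882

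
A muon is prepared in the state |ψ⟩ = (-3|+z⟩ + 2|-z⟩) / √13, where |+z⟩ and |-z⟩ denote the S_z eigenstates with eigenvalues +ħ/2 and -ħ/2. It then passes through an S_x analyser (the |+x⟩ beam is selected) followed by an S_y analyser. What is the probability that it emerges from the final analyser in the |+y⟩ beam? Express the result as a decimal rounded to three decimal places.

First analyser (S_x): P(|+x⟩) = |⟨+x|ψ⟩|² = 1/26.
After stage 1 the state is |+x⟩; P(|+y⟩) = |⟨+y|+x⟩|² = 1/2.
Joint probability = 1/26 × 1/2 = 0.019.

0.019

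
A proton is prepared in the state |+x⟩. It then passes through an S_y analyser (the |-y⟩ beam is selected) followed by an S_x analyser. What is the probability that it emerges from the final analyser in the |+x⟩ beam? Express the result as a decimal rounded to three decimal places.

0.250

First analyser (S_y): from |+x⟩, P(|-y⟩) = 1/2.
After stage 1 the state is |-y⟩; P(|+x⟩) = |⟨+x|-y⟩|² = 1/2.
Joint probability = 1/2 × 1/2 = 0.250.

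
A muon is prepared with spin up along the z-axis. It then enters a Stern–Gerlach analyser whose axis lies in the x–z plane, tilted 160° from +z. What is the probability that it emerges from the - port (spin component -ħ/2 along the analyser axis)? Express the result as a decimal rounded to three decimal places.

0.970

For spin-½, the probability of finding spin-up along an axis at angle θ to the initial spin direction is cos²(θ/2); spin-down is sin²(θ/2).
θ = 160°, so P = sin²(80°) ≈ 0.970.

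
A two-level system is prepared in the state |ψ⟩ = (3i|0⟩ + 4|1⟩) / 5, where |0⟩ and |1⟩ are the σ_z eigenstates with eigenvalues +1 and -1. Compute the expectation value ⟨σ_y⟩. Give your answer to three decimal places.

-0.960

⟨σ_y⟩ = 2 Im(a* b)/(|a|²+|b|²) with a = 3i, b = 4.
a* b = -12i, so ⟨σ_y⟩ = -24/25.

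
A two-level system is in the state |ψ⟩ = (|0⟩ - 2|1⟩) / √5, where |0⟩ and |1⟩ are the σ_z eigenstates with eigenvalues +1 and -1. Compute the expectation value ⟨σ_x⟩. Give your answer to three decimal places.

⟨σ_x⟩ = 2 Re(a* b)/(|a|²+|b|²) with a = 1, b = -2.
a* b = -2, so ⟨σ_x⟩ = -4/5.

-0.800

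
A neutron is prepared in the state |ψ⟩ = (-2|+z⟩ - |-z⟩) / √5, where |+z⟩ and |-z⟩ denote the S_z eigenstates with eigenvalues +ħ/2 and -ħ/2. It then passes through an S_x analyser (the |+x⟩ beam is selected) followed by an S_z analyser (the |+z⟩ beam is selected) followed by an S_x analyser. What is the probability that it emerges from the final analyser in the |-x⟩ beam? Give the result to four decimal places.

First analyser (S_x): P(|+x⟩) = |⟨+x|ψ⟩|² = 9/10.
After stage 1 the state is |+x⟩; P(|+z⟩) = |⟨+z|+x⟩|² = 1/2.
After stage 2 the state is |+z⟩; P(|-x⟩) = |⟨-x|+z⟩|² = 1/2.
Joint probability = 9/10 × 1/2 × 1/2 = 0.2250.

0.2250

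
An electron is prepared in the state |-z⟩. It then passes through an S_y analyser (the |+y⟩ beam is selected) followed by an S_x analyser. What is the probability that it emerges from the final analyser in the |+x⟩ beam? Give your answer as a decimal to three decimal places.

0.250

First analyser (S_y): from |-z⟩, P(|+y⟩) = 1/2.
After stage 1 the state is |+y⟩; P(|+x⟩) = |⟨+x|+y⟩|² = 1/2.
Joint probability = 1/2 × 1/2 = 0.250.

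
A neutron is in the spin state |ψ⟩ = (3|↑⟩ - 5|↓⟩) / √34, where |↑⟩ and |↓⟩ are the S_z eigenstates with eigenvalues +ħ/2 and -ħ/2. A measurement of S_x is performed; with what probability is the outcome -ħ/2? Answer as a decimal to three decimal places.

|-x⟩ = (|↑⟩ - |↓⟩)/√2, so ⟨-x|ψ⟩ = (8) / (√2·√34).
P = |8|² / 68 = 64/68.

0.941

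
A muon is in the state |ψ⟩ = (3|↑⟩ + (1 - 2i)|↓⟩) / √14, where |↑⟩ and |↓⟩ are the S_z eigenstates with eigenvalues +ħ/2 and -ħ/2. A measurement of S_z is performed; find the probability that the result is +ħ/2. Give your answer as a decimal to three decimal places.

The +ħ/2 outcome corresponds to |↑⟩. Its amplitude in |ψ⟩ is 3/√14.
P = |3|² / 14 = 9/14.

0.643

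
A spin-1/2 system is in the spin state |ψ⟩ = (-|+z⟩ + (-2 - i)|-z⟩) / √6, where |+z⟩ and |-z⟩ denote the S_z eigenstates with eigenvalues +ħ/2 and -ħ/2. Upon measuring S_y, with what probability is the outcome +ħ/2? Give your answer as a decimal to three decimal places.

0.667

|+y⟩ = (|+z⟩ + i|-z⟩)/√2, so ⟨+y|ψ⟩ = (-2 + 2i) / (√2·√6).
P = |-2 + 2i|² / 12 = 8/12.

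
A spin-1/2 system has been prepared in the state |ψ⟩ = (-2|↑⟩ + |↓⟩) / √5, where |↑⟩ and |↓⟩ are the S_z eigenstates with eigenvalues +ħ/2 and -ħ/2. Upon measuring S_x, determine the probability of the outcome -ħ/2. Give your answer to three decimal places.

0.900

|-x⟩ = (|↑⟩ - |↓⟩)/√2, so ⟨-x|ψ⟩ = (-3) / (√2·√5).
P = |-3|² / 10 = 9/10.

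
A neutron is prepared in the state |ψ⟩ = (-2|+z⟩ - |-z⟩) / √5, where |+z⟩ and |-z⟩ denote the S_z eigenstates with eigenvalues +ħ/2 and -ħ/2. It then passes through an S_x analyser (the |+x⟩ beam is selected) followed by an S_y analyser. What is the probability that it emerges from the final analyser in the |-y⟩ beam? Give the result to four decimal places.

0.4500

First analyser (S_x): P(|+x⟩) = |⟨+x|ψ⟩|² = 9/10.
After stage 1 the state is |+x⟩; P(|-y⟩) = |⟨-y|+x⟩|² = 1/2.
Joint probability = 9/10 × 1/2 = 0.4500.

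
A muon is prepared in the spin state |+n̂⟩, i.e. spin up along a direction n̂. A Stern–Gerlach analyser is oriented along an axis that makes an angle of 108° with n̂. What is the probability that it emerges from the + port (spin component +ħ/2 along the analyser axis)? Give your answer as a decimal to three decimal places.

For spin-½, the probability of finding spin-up along an axis at angle θ to the initial spin direction is cos²(θ/2); spin-down is sin²(θ/2).
θ = 108°, so P = cos²(54°) ≈ 0.345.

0.345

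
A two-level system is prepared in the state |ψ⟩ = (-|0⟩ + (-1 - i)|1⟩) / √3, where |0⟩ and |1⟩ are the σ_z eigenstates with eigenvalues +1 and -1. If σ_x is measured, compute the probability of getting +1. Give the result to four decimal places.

|+x⟩ = (|0⟩ + |1⟩)/√2, so ⟨+x|ψ⟩ = (-2 - i) / (√2·√3).
P = |-2 - i|² / 6 = 5/6.

0.8333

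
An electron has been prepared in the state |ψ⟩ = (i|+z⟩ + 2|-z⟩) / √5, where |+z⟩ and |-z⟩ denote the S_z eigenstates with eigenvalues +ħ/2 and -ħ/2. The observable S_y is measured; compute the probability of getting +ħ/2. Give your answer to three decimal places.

0.100

|+y⟩ = (|+z⟩ + i|-z⟩)/√2, so ⟨+y|ψ⟩ = (-i) / (√2·√5).
P = |-i|² / 10 = 1/10.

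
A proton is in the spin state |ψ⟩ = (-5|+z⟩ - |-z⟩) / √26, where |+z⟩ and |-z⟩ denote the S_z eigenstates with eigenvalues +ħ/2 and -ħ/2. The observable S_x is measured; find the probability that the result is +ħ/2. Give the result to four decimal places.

0.6923

|+x⟩ = (|+z⟩ + |-z⟩)/√2, so ⟨+x|ψ⟩ = (-6) / (√2·√26).
P = |-6|² / 52 = 36/52.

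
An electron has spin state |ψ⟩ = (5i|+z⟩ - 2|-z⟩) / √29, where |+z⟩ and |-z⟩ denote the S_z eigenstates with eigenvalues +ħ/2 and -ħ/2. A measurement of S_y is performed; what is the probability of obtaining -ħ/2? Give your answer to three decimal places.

0.155

|-y⟩ = (|+z⟩ - i|-z⟩)/√2, so ⟨-y|ψ⟩ = (3i) / (√2·√29).
P = |3i|² / 58 = 9/58.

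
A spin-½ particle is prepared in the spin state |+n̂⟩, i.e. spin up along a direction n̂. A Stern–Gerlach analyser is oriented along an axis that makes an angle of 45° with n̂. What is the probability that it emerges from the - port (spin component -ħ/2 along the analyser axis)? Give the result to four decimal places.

0.1464

For spin-½, the probability of finding spin-up along an axis at angle θ to the initial spin direction is cos²(θ/2); spin-down is sin²(θ/2).
θ = 45°, so P = sin²(22.5°) ≈ 0.1464.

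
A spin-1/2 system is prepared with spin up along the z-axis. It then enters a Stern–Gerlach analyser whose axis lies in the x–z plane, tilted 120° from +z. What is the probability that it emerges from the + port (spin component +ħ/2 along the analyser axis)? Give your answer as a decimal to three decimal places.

For spin-½, the probability of finding spin-up along an axis at angle θ to the initial spin direction is cos²(θ/2); spin-down is sin²(θ/2).
θ = 120°, so P = cos²(60°) ≈ 0.250.

0.250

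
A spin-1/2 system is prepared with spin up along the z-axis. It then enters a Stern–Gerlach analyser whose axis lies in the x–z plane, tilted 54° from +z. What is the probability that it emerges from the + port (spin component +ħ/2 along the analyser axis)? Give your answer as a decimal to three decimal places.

0.794

For spin-½, the probability of finding spin-up along an axis at angle θ to the initial spin direction is cos²(θ/2); spin-down is sin²(θ/2).
θ = 54°, so P = cos²(27°) ≈ 0.794.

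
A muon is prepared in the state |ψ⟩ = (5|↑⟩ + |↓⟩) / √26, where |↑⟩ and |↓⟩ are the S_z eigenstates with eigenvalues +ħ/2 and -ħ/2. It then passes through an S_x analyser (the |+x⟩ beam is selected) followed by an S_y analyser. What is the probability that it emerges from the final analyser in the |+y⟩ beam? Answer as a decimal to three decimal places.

0.346

First analyser (S_x): P(|+x⟩) = |⟨+x|ψ⟩|² = 36/52.
After stage 1 the state is |+x⟩; P(|+y⟩) = |⟨+y|+x⟩|² = 1/2.
Joint probability = 36/52 × 1/2 = 0.346.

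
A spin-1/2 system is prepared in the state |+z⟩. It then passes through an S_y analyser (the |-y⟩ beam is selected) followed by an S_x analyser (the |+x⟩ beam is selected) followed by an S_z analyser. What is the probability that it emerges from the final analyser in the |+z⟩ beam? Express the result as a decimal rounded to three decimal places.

First analyser (S_y): from |+z⟩, P(|-y⟩) = 1/2.
After stage 1 the state is |-y⟩; P(|+x⟩) = |⟨+x|-y⟩|² = 1/2.
After stage 2 the state is |+x⟩; P(|+z⟩) = |⟨+z|+x⟩|² = 1/2.
Joint probability = 1/2 × 1/2 × 1/2 = 0.125.

0.125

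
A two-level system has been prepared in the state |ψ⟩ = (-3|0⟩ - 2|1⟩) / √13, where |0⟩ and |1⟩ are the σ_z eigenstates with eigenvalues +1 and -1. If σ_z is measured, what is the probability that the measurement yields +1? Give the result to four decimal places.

The +1 outcome corresponds to |0⟩. Its amplitude in |ψ⟩ is -3/√13.
P = |-3|² / 13 = 9/13.

0.6923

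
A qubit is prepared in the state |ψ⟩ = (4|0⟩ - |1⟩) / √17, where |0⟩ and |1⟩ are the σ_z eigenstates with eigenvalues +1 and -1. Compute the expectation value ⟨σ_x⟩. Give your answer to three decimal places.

-0.471

⟨σ_x⟩ = 2 Re(a* b)/(|a|²+|b|²) with a = 4, b = -1.
a* b = -4, so ⟨σ_x⟩ = -8/17.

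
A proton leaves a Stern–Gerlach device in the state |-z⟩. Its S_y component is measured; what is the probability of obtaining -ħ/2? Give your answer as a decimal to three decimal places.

In the S_z basis, |-z⟩ = |↓⟩ and |-y⟩ = (|↑⟩ - i|↓⟩)/√2.
|⟨-y|-z⟩|² = 1/2.

0.500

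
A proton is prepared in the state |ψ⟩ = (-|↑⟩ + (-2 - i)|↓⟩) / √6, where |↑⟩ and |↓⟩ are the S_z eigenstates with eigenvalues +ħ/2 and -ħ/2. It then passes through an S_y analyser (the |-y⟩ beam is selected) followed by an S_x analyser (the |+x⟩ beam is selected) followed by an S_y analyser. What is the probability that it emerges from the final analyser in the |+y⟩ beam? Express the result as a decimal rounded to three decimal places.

0.083

First analyser (S_y): P(|-y⟩) = |⟨-y|ψ⟩|² = 4/12.
After stage 1 the state is |-y⟩; P(|+x⟩) = |⟨+x|-y⟩|² = 1/2.
After stage 2 the state is |+x⟩; P(|+y⟩) = |⟨+y|+x⟩|² = 1/2.
Joint probability = 4/12 × 1/2 × 1/2 = 0.083.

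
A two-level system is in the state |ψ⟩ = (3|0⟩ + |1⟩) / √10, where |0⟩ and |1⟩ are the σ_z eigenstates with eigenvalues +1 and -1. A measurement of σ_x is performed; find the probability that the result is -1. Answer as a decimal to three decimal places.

|-x⟩ = (|0⟩ - |1⟩)/√2, so ⟨-x|ψ⟩ = (2) / (√2·√10).
P = |2|² / 20 = 4/20.

0.200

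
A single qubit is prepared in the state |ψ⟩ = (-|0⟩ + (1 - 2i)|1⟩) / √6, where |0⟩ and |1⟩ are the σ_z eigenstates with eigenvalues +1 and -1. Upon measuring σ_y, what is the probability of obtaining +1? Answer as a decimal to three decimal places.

0.833

|+y⟩ = (|0⟩ + i|1⟩)/√2, so ⟨+y|ψ⟩ = (-3 - i) / (√2·√6).
P = |-3 - i|² / 12 = 10/12.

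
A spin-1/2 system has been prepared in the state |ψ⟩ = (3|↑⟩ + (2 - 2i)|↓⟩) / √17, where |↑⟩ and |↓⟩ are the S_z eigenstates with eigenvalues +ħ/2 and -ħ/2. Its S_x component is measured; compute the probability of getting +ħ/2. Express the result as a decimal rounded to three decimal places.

0.853

|+x⟩ = (|↑⟩ + |↓⟩)/√2, so ⟨+x|ψ⟩ = (5 - 2i) / (√2·√17).
P = |5 - 2i|² / 34 = 29/34.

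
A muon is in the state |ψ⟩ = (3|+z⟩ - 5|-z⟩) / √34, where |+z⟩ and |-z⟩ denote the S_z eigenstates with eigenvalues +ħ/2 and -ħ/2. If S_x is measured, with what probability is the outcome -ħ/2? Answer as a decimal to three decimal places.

|-x⟩ = (|+z⟩ - |-z⟩)/√2, so ⟨-x|ψ⟩ = (8) / (√2·√34).
P = |8|² / 68 = 64/68.

0.941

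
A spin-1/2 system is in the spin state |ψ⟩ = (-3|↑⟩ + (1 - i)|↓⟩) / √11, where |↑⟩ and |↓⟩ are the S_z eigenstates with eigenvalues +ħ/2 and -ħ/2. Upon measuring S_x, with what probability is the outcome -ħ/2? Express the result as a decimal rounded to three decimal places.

0.773

|-x⟩ = (|↑⟩ - |↓⟩)/√2, so ⟨-x|ψ⟩ = (-4 + i) / (√2·√11).
P = |-4 + i|² / 22 = 17/22.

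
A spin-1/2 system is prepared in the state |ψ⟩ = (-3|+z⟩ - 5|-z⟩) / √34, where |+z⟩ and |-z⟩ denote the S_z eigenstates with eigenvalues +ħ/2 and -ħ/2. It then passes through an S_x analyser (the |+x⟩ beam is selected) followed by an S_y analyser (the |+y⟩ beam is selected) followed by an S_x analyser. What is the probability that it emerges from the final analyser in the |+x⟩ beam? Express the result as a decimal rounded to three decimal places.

First analyser (S_x): P(|+x⟩) = |⟨+x|ψ⟩|² = 64/68.
After stage 1 the state is |+x⟩; P(|+y⟩) = |⟨+y|+x⟩|² = 1/2.
After stage 2 the state is |+y⟩; P(|+x⟩) = |⟨+x|+y⟩|² = 1/2.
Joint probability = 64/68 × 1/2 × 1/2 = 0.235.

0.235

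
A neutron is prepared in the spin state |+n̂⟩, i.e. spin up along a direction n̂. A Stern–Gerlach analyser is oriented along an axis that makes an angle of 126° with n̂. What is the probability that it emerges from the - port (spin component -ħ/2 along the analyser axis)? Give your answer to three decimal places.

0.794

For spin-½, the probability of finding spin-up along an axis at angle θ to the initial spin direction is cos²(θ/2); spin-down is sin²(θ/2).
θ = 126°, so P = sin²(63°) ≈ 0.794.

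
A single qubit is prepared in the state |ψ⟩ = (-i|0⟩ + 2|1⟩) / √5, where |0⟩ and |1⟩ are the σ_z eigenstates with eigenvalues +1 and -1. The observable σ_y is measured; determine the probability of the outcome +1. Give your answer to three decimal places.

0.900

|+y⟩ = (|0⟩ + i|1⟩)/√2, so ⟨+y|ψ⟩ = (-3i) / (√2·√5).
P = |-3i|² / 10 = 9/10.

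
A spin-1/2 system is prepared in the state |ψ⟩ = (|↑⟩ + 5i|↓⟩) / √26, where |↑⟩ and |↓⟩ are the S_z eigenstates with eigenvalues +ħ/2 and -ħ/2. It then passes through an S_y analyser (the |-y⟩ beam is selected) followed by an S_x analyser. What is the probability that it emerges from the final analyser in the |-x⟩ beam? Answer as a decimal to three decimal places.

First analyser (S_y): P(|-y⟩) = |⟨-y|ψ⟩|² = 16/52.
After stage 1 the state is |-y⟩; P(|-x⟩) = |⟨-x|-y⟩|² = 1/2.
Joint probability = 16/52 × 1/2 = 0.154.

0.154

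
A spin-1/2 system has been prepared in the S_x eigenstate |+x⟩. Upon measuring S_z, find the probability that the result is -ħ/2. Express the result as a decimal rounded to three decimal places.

In the S_z basis, |+x⟩ = (|↑⟩ + |↓⟩)/√2 and |-z⟩ = |↓⟩.
|⟨-z|+x⟩|² = 1/2.

0.500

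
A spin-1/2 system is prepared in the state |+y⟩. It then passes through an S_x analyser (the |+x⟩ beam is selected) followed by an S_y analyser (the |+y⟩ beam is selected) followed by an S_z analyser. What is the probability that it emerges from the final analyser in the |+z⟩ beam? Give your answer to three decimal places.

First analyser (S_x): from |+y⟩, P(|+x⟩) = 1/2.
After stage 1 the state is |+x⟩; P(|+y⟩) = |⟨+y|+x⟩|² = 1/2.
After stage 2 the state is |+y⟩; P(|+z⟩) = |⟨+z|+y⟩|² = 1/2.
Joint probability = 1/2 × 1/2 × 1/2 = 0.125.

0.125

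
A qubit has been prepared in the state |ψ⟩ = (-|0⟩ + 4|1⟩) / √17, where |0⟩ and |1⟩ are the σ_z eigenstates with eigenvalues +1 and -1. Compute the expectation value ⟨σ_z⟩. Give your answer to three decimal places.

-0.882

⟨σ_z⟩ = |a|² - |b|² divided by |a|²+|b|², with a, b the |0⟩, |1⟩ amplitudes.
= (1 - 16)/17 = -15/17.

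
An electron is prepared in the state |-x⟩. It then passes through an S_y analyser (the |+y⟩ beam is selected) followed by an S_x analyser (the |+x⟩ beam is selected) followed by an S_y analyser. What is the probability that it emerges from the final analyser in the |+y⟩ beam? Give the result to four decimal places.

0.1250

First analyser (S_y): from |-x⟩, P(|+y⟩) = 1/2.
After stage 1 the state is |+y⟩; P(|+x⟩) = |⟨+x|+y⟩|² = 1/2.
After stage 2 the state is |+x⟩; P(|+y⟩) = |⟨+y|+x⟩|² = 1/2.
Joint probability = 1/2 × 1/2 × 1/2 = 0.1250.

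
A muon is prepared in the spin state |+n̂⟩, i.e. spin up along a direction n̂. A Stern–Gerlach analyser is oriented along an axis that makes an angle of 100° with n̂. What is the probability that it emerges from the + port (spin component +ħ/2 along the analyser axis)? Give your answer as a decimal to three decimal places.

0.413

For spin-½, the probability of finding spin-up along an axis at angle θ to the initial spin direction is cos²(θ/2); spin-down is sin²(θ/2).
θ = 100°, so P = cos²(50°) ≈ 0.413.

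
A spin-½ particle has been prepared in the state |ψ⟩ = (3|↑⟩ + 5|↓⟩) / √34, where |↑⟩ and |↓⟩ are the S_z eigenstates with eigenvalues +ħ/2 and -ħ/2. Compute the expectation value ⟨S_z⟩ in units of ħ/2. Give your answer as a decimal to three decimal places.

-0.471

⟨σ_z⟩ = |a|² - |b|² divided by |a|²+|b|², with a, b the |↑⟩, |↓⟩ amplitudes.
= (9 - 25)/34 = -16/34.
⟨S_z⟩ = (ħ/2)·⟨σ_z⟩.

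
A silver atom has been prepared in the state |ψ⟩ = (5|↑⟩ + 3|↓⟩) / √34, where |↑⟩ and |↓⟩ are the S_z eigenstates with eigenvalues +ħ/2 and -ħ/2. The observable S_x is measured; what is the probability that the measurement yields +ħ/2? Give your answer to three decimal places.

0.941

|+x⟩ = (|↑⟩ + |↓⟩)/√2, so ⟨+x|ψ⟩ = (8) / (√2·√34).
P = |8|² / 68 = 64/68.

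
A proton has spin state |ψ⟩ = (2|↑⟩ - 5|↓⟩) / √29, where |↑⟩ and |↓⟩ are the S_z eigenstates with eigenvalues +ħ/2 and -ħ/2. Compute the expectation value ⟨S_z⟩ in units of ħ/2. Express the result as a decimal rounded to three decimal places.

⟨σ_z⟩ = |a|² - |b|² divided by |a|²+|b|², with a, b the |↑⟩, |↓⟩ amplitudes.
= (4 - 25)/29 = -21/29.
⟨S_z⟩ = (ħ/2)·⟨σ_z⟩.

-0.724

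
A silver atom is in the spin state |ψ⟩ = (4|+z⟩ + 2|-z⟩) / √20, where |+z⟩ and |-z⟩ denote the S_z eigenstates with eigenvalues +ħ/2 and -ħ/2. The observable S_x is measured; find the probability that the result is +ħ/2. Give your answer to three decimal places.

0.900

|+x⟩ = (|+z⟩ + |-z⟩)/√2, so ⟨+x|ψ⟩ = (6) / (√2·√20).
P = |6|² / 40 = 36/40.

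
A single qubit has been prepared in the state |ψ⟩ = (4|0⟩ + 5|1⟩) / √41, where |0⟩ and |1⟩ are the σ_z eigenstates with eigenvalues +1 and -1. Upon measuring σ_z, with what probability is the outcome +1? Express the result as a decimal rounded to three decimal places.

0.390

The +1 outcome corresponds to |0⟩. Its amplitude in |ψ⟩ is 4/√41.
P = |4|² / 41 = 16/41.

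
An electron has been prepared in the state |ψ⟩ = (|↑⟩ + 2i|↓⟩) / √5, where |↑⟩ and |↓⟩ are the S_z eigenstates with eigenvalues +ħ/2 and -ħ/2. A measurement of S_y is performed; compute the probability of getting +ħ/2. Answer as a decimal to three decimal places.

|+y⟩ = (|↑⟩ + i|↓⟩)/√2, so ⟨+y|ψ⟩ = (3) / (√2·√5).
P = |3|² / 10 = 9/10.

0.900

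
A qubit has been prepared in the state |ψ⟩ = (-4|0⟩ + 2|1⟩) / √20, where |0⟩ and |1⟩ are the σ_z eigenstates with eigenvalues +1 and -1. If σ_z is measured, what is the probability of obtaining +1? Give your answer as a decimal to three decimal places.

0.800

The +1 outcome corresponds to |0⟩. Its amplitude in |ψ⟩ is -4/√20.
P = |-4|² / 20 = 16/20.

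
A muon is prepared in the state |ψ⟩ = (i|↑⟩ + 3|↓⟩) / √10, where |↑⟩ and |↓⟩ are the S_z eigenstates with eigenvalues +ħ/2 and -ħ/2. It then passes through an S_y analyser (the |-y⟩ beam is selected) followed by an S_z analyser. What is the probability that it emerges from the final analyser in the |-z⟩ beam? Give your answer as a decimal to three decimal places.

0.400

First analyser (S_y): P(|-y⟩) = |⟨-y|ψ⟩|² = 16/20.
After stage 1 the state is |-y⟩; P(|-z⟩) = |⟨-z|-y⟩|² = 1/2.
Joint probability = 16/20 × 1/2 = 0.400.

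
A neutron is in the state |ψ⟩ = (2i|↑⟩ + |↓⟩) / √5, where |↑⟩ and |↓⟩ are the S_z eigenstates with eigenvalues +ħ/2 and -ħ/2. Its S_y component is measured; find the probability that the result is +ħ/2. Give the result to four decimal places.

0.1000

|+y⟩ = (|↑⟩ + i|↓⟩)/√2, so ⟨+y|ψ⟩ = (i) / (√2·√5).
P = |i|² / 10 = 1/10.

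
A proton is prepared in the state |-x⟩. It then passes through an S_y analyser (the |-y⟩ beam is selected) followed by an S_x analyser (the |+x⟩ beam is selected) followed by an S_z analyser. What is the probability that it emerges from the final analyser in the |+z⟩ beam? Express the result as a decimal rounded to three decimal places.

0.125

First analyser (S_y): from |-x⟩, P(|-y⟩) = 1/2.
After stage 1 the state is |-y⟩; P(|+x⟩) = |⟨+x|-y⟩|² = 1/2.
After stage 2 the state is |+x⟩; P(|+z⟩) = |⟨+z|+x⟩|² = 1/2.
Joint probability = 1/2 × 1/2 × 1/2 = 0.125.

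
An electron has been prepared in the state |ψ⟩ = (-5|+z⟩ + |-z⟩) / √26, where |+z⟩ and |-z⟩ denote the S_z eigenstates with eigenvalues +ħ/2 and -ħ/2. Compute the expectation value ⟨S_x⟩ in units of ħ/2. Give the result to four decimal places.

-0.3846

⟨σ_x⟩ = 2 Re(a* b)/(|a|²+|b|²) with a = -5, b = 1.
a* b = -5, so ⟨σ_x⟩ = -10/26.
⟨S_x⟩ = (ħ/2)·⟨σ_x⟩.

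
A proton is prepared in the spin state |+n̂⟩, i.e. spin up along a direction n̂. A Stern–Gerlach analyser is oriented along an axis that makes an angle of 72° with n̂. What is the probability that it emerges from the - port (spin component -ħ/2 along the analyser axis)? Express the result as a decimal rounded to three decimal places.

0.345

For spin-½, the probability of finding spin-up along an axis at angle θ to the initial spin direction is cos²(θ/2); spin-down is sin²(θ/2).
θ = 72°, so P = sin²(36°) ≈ 0.345.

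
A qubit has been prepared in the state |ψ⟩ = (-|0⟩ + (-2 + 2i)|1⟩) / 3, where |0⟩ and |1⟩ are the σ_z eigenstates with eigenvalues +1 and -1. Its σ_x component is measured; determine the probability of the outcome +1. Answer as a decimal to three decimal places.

0.722

|+x⟩ = (|0⟩ + |1⟩)/√2, so ⟨+x|ψ⟩ = (-3 + 2i) / (√2·3).
P = |-3 + 2i|² / 18 = 13/18.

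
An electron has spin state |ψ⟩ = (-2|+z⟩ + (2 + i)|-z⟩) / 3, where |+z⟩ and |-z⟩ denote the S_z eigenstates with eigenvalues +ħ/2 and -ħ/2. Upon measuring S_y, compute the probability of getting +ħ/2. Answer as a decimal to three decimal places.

0.278

|+y⟩ = (|+z⟩ + i|-z⟩)/√2, so ⟨+y|ψ⟩ = (-1 - 2i) / (√2·3).
P = |-1 - 2i|² / 18 = 5/18.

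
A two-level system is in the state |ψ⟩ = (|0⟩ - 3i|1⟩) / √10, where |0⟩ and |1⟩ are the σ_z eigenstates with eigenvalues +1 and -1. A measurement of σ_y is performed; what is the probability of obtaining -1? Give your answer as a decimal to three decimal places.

|-y⟩ = (|0⟩ - i|1⟩)/√2, so ⟨-y|ψ⟩ = (4) / (√2·√10).
P = |4|² / 20 = 16/20.

0.800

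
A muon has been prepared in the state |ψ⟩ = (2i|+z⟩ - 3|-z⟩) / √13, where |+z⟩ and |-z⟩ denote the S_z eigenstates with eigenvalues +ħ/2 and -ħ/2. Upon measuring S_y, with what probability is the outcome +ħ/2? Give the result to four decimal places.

|+y⟩ = (|+z⟩ + i|-z⟩)/√2, so ⟨+y|ψ⟩ = (5i) / (√2·√13).
P = |5i|² / 26 = 25/26.

0.9615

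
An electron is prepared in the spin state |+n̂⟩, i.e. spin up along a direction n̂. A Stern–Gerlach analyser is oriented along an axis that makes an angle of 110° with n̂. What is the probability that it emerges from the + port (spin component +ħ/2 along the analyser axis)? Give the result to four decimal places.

0.3290

For spin-½, the probability of finding spin-up along an axis at angle θ to the initial spin direction is cos²(θ/2); spin-down is sin²(θ/2).
θ = 110°, so P = cos²(55°) ≈ 0.3290.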